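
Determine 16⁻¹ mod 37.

37 = 2·16 + 5
16 = 3·5 + 1
5 = 5·1 + 0
gcd(16, 37) = 1, so the inverse exists.
Back-substitute for 1:
1 = 1·16 − 3·5
  = −3·37 + 7·16
So 16⁻¹ ≡ 7 (mod 37).

7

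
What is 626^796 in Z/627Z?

1

By square-and-multiply:
796 in binary is 1100011100, i.e. 796 = 512 + 256 + 16 + 8 + 4.
626^1 ≡ 626 (mod 627)
626^2 ≡ 626^2 = 391876 ≡ 1 (mod 627)
626^4 ≡ 1^2 = 1 (mod 627)
626^8 ≡ 1^2 = 1 (mod 627)
626^16 ≡ 1^2 = 1 (mod 627)
626^32 ≡ 1^2 = 1 (mod 627)
626^64 ≡ 1^2 = 1 (mod 627)
626^128 ≡ 1^2 = 1 (mod 627)
626^256 ≡ 1^2 = 1 (mod 627)
626^512 ≡ 1^2 = 1 (mod 627)
626^796 = 626^512 * 626^256 * 626^16 * 626^8 * 626^4 ≡ 1 * 1 * 1 * 1 * 1 (mod 627).
Accumulate the product:
1 * 1 = 1
1 * 1 = 1
1 * 1 = 1
1 * 1 = 1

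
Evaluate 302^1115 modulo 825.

518

Compute successive squares:
302^1 ≡ 302 (mod 825)
302^2 ≡ 302^2 = 91204 ≡ 454 (mod 825)
302^4 ≡ 454^2 = 206116 ≡ 691 (mod 825)
302^8 ≡ 691^2 = 477481 ≡ 631 (mod 825)
302^16 ≡ 631^2 = 398161 ≡ 511 (mod 825)
302^32 ≡ 511^2 = 261121 ≡ 421 (mod 825)
302^64 ≡ 421^2 = 177241 ≡ 691 (mod 825)
302^128 ≡ 691^2 = 477481 ≡ 631 (mod 825)
302^256 ≡ 631^2 = 398161 ≡ 511 (mod 825)
302^512 ≡ 511^2 = 261121 ≡ 421 (mod 825)
302^1024 ≡ 421^2 = 177241 ≡ 691 (mod 825)
302^1115 = 302^1024 · 302^64 · 302^16 · 302^8 · 302^2 · 302^1 ≡ 691 · 691 · 511 · 631 · 454 · 302 (mod 825).
Accumulate the product:
691 · 691 = 477481 ≡ 631
631 · 511 = 322441 ≡ 691
691 · 631 = 436021 ≡ 421
421 · 454 = 191134 ≡ 559
559 · 302 = 168818 ≡ 518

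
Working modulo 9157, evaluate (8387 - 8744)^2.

8387 - 8744 = -357 ≡ 8800 (mod 9157)
(8800)^2 ≡ 8408 (mod 9157)

8408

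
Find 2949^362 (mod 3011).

2264

By square-and-multiply:
362 in binary is 101101010, i.e. 362 = 256 + 64 + 32 + 8 + 2.
2949^1 ≡ 2949 (mod 3011)
2949^2 ≡ 2949^2 = 8696601 ≡ 833 (mod 3011)
2949^4 ≡ 833^2 = 693889 ≡ 1359 (mod 3011)
2949^8 ≡ 1359^2 = 1846881 ≡ 1138 (mod 3011)
2949^16 ≡ 1138^2 = 1295044 ≡ 314 (mod 3011)
2949^32 ≡ 314^2 = 98596 ≡ 2244 (mod 3011)
2949^64 ≡ 2244^2 = 5035536 ≡ 1144 (mod 3011)
2949^128 ≡ 1144^2 = 1308736 ≡ 1962 (mod 3011)
2949^256 ≡ 1962^2 = 3849444 ≡ 1386 (mod 3011)
2949^362 = 2949^256 * 2949^64 * 2949^32 * 2949^8 * 2949^2 ≡ 1386 * 1144 * 2244 * 1138 * 833 (mod 3011).
Accumulate the product:
1386 * 1144 = 1585584 ≡ 1798
1798 * 2244 = 4034712 ≡ 2983
2983 * 1138 = 3394654 ≡ 1257
1257 * 833 = 1047081 ≡ 2264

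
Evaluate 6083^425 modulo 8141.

1568

Using repeated squaring:
425 in binary is 110101001, i.e. 425 = 256 + 128 + 32 + 8 + 1.
6083^1 ≡ 6083 (mod 8141)
6083^2 ≡ 6083^2 = 37002889 ≡ 2044 (mod 8141)
6083^4 ≡ 2044^2 = 4177936 ≡ 1603 (mod 8141)
6083^8 ≡ 1603^2 = 2569609 ≡ 5194 (mod 8141)
6083^16 ≡ 5194^2 = 26977636 ≡ 6503 (mod 8141)
6083^32 ≡ 6503^2 = 42289009 ≡ 4655 (mod 8141)
6083^64 ≡ 4655^2 = 21669025 ≡ 5824 (mod 8141)
6083^128 ≡ 5824^2 = 33918976 ≡ 3570 (mod 8141)
6083^256 ≡ 3570^2 = 12744900 ≡ 4235 (mod 8141)
6083^425 = 6083^256 × 6083^128 × 6083^32 × 6083^8 × 6083^1 ≡ 4235 × 3570 × 4655 × 5194 × 6083 (mod 8141).
Accumulate the product:
4235 × 3570 = 15118950 ≡ 1113
1113 × 4655 = 5181015 ≡ 3339
3339 × 5194 = 17342766 ≡ 2436
2436 × 6083 = 14818188 ≡ 1568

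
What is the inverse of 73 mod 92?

29

92 = 1·73 + 19
73 = 3·19 + 16
19 = 1·16 + 3
16 = 5·3 + 1
3 = 3·1 + 0
gcd(73, 92) = 1, so the inverse exists.
Back-substitute for 1:
1 = 1·16 − 5·3
  = −5·19 + 6·16
  = 6·73 − 23·19
  = −23·92 + 29·73
So 73⁻¹ ≡ 29 (mod 92).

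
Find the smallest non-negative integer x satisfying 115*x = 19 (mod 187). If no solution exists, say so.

gcd(115, 187) = 1, so a unique solution mod 187 exists.
115⁻¹ ≡ 174 (mod 187).
x ≡ 174*19 ≡ 127 (mod 187).

127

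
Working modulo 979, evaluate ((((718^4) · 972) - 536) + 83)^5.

(718)^4 ≡ 851 (mod 979)
851 · 972 = 827172 ≡ 896 (mod 979)
896 - 536 = 360
360 + 83 = 443
(443)^5 ≡ 947 (mod 979)

947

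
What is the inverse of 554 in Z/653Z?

310

Apply the Euclidean algorithm and back-substitute:
653 = 1·554 + 99
554 = 5·99 + 59
99 = 1·59 + 40
59 = 1·40 + 19
40 = 2·19 + 2
19 = 9·2 + 1
2 = 2·1 + 0
gcd(554, 653) = 1, so the inverse exists.
Bézout: 1 = −263·653 + 310·554.
So 554⁻¹ ≡ 310 (mod 653).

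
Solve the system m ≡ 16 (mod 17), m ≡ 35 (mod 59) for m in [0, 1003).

271

17⁻¹ mod 59: 17*7 ≡ 1 (mod 59), so 17⁻¹ ≡ 7.
m = 16 + 17*((35 − 16)*7 mod 59) = 16 + 17*15 = 271.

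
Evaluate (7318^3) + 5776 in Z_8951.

8894

(7318)^3 ≡ 3118 (mod 8951)
3118 + 5776 = 8894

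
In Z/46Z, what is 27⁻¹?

29

46 = 1×27 + 19
27 = 1×19 + 8
19 = 2×8 + 3
8 = 2×3 + 2
3 = 1×2 + 1
2 = 2×1 + 0
gcd(27, 46) = 1, so the inverse exists.
Back-substitute for 1:
1 = 1×3 − 1×2
  = −1×8 + 3×3
  = 3×19 − 7×8
  = −7×27 + 10×19
  = 10×46 − 17×27
So 27⁻¹ ≡ −17 ≡ 29 (mod 46).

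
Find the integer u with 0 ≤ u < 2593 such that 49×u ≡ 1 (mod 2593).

Apply the Euclidean algorithm and back-substitute:
2593 = 52×49 + 45
49 = 1×45 + 4
45 = 11×4 + 1
4 = 4×1 + 0
gcd(49, 2593) = 1, so the inverse exists.
Bézout: 1 = 12×2593 − 635×49.
So 49⁻¹ ≡ −635 ≡ 1958 (mod 2593).

1958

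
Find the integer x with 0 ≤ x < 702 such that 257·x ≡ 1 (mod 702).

407

702 = 2·257 + 188
257 = 1·188 + 69
188 = 2·69 + 50
69 = 1·50 + 19
50 = 2·19 + 12
19 = 1·12 + 7
12 = 1·7 + 5
7 = 1·5 + 2
5 = 2·2 + 1
2 = 2·1 + 0
gcd(257, 702) = 1, so the inverse exists.
Bézout: 1 = 108·702 − 295·257.
So 257⁻¹ ≡ −295 ≡ 407 (mod 702).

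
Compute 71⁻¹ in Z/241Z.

129

241 = 3·71 + 28
71 = 2·28 + 15
28 = 1·15 + 13
15 = 1·13 + 2
13 = 6·2 + 1
2 = 2·1 + 0
gcd(71, 241) = 1, so the inverse exists.
Back-substitute for 1:
1 = 1·13 − 6·2
  = −6·15 + 7·13
  = 7·28 − 13·15
  = −13·71 + 33·28
  = 33·241 − 112·71
So 71⁻¹ ≡ −112 ≡ 129 (mod 241).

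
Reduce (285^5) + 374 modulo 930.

(285)^5 ≡ 615 (mod 930)
615 + 374 = 989 ≡ 59 (mod 930)

59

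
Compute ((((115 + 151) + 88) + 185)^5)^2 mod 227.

129

115 + 151 = 266 ≡ 39 (mod 227)
39 + 88 = 127
127 + 185 = 312 ≡ 85 (mod 227)
(85)^5 ≡ 122 (mod 227)
(122)^2 ≡ 129 (mod 227)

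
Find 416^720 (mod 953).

485

416^1 ≡ 416 (mod 953)
416^2 ≡ 416^2 = 173056 ≡ 563 (mod 953)
416^4 ≡ 563^2 = 316969 ≡ 573 (mod 953)
416^8 ≡ 573^2 = 328329 ≡ 497 (mod 953)
416^16 ≡ 497^2 = 247009 ≡ 182 (mod 953)
416^32 ≡ 182^2 = 33124 ≡ 722 (mod 953)
416^64 ≡ 722^2 = 521284 ≡ 946 (mod 953)
416^128 ≡ 946^2 = 894916 ≡ 49 (mod 953)
416^256 ≡ 49^2 = 2401 ≡ 495 (mod 953)
416^512 ≡ 495^2 = 245025 ≡ 104 (mod 953)
416^720 = 416^512 × 416^128 × 416^64 × 416^16 ≡ 104 × 49 × 946 × 182 (mod 953).
Accumulate the product:
104 × 49 = 5096 ≡ 331
331 × 946 = 313126 ≡ 542
542 × 182 = 98644 ≡ 485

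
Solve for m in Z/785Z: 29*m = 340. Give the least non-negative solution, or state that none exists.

gcd(29, 785) = 1, so a unique solution mod 785 exists.
29⁻¹ ≡ 379 (mod 785).
m ≡ 379*340 ≡ 120 (mod 785).

120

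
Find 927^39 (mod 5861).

4161

Using repeated squaring:
39 in binary is 100111, i.e. 39 = 32 + 4 + 2 + 1.
927^1 ≡ 927 (mod 5861)
927^2 ≡ 927^2 = 859329 ≡ 3623 (mod 5861)
927^4 ≡ 3623^2 = 13126129 ≡ 3350 (mod 5861)
927^8 ≡ 3350^2 = 11222500 ≡ 4546 (mod 5861)
927^16 ≡ 4546^2 = 20666116 ≡ 230 (mod 5861)
927^32 ≡ 230^2 = 52900 ≡ 151 (mod 5861)
927^39 = 927^32 × 927^4 × 927^2 × 927^1 ≡ 151 × 3350 × 3623 × 927 (mod 5861).
Accumulate the product:
151 × 3350 = 505850 ≡ 1804
1804 × 3623 = 6535892 ≡ 877
877 × 927 = 812979 ≡ 4161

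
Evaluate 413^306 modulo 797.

412

306 in binary is 100110010, i.e. 306 = 256 + 32 + 16 + 2.
413^1 ≡ 413 (mod 797)
413^2 ≡ 413^2 = 170569 ≡ 11 (mod 797)
413^4 ≡ 11^2 = 121 (mod 797)
413^8 ≡ 121^2 = 14641 ≡ 295 (mod 797)
413^16 ≡ 295^2 = 87025 ≡ 152 (mod 797)
413^32 ≡ 152^2 = 23104 ≡ 788 (mod 797)
413^64 ≡ 788^2 = 620944 ≡ 81 (mod 797)
413^128 ≡ 81^2 = 6561 ≡ 185 (mod 797)
413^256 ≡ 185^2 = 34225 ≡ 751 (mod 797)
413^306 = 413^256 · 413^32 · 413^16 · 413^2 ≡ 751 · 788 · 152 · 11 (mod 797).
Accumulate the product:
751 · 788 = 591788 ≡ 414
414 · 152 = 62928 ≡ 762
762 · 11 = 8382 ≡ 412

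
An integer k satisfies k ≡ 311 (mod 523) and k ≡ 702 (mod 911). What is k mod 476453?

84514

523⁻¹ mod 911: 523*54 ≡ 1 (mod 911), so 523⁻¹ ≡ 54.
k = 311 + 523*((702 − 311)*54 mod 911) = 311 + 523*161 = 84514.
Check: 84514 mod 523 = 311, 84514 mod 911 = 702. ✓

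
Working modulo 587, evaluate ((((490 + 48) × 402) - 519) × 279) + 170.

490 + 48 = 538
538 × 402 = 216276 ≡ 260 (mod 587)
260 - 519 = -259 ≡ 328 (mod 587)
328 × 279 = 91512 ≡ 527 (mod 587)
527 + 170 = 697 ≡ 110 (mod 587)

110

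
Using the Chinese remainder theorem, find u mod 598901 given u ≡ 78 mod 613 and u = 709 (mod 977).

613⁻¹ mod 977: 613×926 ≡ 1 (mod 977), so 613⁻¹ ≡ 926.
u = 78 + 613×((709 − 78)×926 mod 977) = 78 + 613×60 = 36858.

36858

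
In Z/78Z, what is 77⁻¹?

77

78 = 1×77 + 1
77 = 77×1 + 0
gcd(77, 78) = 1, so the inverse exists.
Back-substitute for 1:
1 = 1×78 − 1×77
So 77⁻¹ ≡ −1 ≡ 77 (mod 78).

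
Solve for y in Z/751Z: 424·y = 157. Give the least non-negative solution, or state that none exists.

491

gcd(424, 751) = 1, so a unique solution mod 751 exists.
424⁻¹ ≡ 271 (mod 751).
y ≡ 271·157 ≡ 491 (mod 751).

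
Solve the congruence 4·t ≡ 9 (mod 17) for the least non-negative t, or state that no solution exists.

15

gcd(4, 17) = 1, so a unique solution mod 17 exists.
4⁻¹ ≡ 13 (mod 17).
t ≡ 13·9 ≡ 15 (mod 17).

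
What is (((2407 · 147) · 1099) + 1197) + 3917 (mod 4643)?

2649

2407 · 147 = 353829 ≡ 961 (mod 4643)
961 · 1099 = 1056139 ≡ 2178 (mod 4643)
2178 + 1197 = 3375
3375 + 3917 = 7292 ≡ 2649 (mod 4643)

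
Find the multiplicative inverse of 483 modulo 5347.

786

Run the extended Euclidean algorithm:
5347 = 11*483 + 34
483 = 14*34 + 7
34 = 4*7 + 6
7 = 1*6 + 1
6 = 6*1 + 0
gcd(483, 5347) = 1, so the inverse exists.
Back-substitute for 1:
1 = 1*7 − 1*6
  = −1*34 + 5*7
  = 5*483 − 71*34
  = −71*5347 + 786*483
So 483⁻¹ ≡ 786 (mod 5347).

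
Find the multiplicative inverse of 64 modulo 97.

47

Apply the Euclidean algorithm and back-substitute:
97 = 1×64 + 33
64 = 1×33 + 31
33 = 1×31 + 2
31 = 15×2 + 1
2 = 2×1 + 0
gcd(64, 97) = 1, so the inverse exists.
Bézout: 1 = −31×97 + 47×64.
So 64⁻¹ ≡ 47 (mod 97).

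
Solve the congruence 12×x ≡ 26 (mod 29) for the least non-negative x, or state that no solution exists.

gcd(12, 29) = 1, so a unique solution mod 29 exists.
12⁻¹ ≡ 17 (mod 29).
x ≡ 17×26 ≡ 7 (mod 29).

7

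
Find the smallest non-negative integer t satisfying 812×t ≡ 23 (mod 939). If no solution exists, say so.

gcd(812, 939) = 1, so a unique solution mod 939 exists.
812⁻¹ ≡ 695 (mod 939).
t ≡ 695×23 ≡ 22 (mod 939).

22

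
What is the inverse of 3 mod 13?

9

13 = 4·3 + 1
3 = 3·1 + 0
gcd(3, 13) = 1, so the inverse exists.
Back-substitute for 1:
1 = 1·13 − 4·3
So 3⁻¹ ≡ −4 ≡ 9 (mod 13).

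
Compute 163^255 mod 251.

255 in binary is 11111111, i.e. 255 = 128 + 64 + 32 + 16 + 8 + 4 + 2 + 1.
163^1 ≡ 163 (mod 251)
163^2 ≡ 163^2 = 26569 ≡ 214 (mod 251)
163^4 ≡ 214^2 = 45796 ≡ 114 (mod 251)
163^8 ≡ 114^2 = 12996 ≡ 195 (mod 251)
163^16 ≡ 195^2 = 38025 ≡ 124 (mod 251)
163^32 ≡ 124^2 = 15376 ≡ 65 (mod 251)
163^64 ≡ 65^2 = 4225 ≡ 209 (mod 251)
163^128 ≡ 209^2 = 43681 ≡ 7 (mod 251)
163^255 = 163^128 · 163^64 · 163^32 · 163^16 · 163^8 · 163^4 · 163^2 · 163^1 ≡ 7 · 209 · 65 · 124 · 195 · 114 · 214 · 163 (mod 251).
Accumulate the product:
7 · 209 = 1463 ≡ 208
208 · 65 = 13520 ≡ 217
217 · 124 = 26908 ≡ 51
51 · 195 = 9945 ≡ 156
156 · 114 = 17784 ≡ 214
214 · 214 = 45796 ≡ 114
114 · 163 = 18582 ≡ 8

8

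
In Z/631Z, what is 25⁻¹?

101

By the extended Euclidean algorithm:
631 = 25×25 + 6
25 = 4×6 + 1
6 = 6×1 + 0
gcd(25, 631) = 1, so the inverse exists.
Back-substitute for 1:
1 = 1×25 − 4×6
  = −4×631 + 101×25
So 25⁻¹ ≡ 101 (mod 631).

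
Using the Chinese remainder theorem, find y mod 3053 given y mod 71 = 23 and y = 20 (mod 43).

71⁻¹ mod 43: 71·20 ≡ 1 (mod 43), so 71⁻¹ ≡ 20.
y = 23 + 71·((20 − 23)·20 mod 43) = 23 + 71·26 = 1869.

1869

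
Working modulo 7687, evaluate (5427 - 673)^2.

736

5427 - 673 = 4754
(4754)^2 ≡ 736 (mod 7687)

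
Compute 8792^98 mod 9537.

247

By square-and-multiply:
98 in binary is 1100010, i.e. 98 = 64 + 32 + 2.
8792^1 ≡ 8792 (mod 9537)
8792^2 ≡ 8792^2 = 77299264 ≡ 1879 (mod 9537)
8792^4 ≡ 1879^2 = 3530641 ≡ 1951 (mod 9537)
8792^8 ≡ 1951^2 = 3806401 ≡ 1138 (mod 9537)
8792^16 ≡ 1138^2 = 1295044 ≡ 7549 (mod 9537)
8792^32 ≡ 7549^2 = 56987401 ≡ 3826 (mod 9537)
8792^64 ≡ 3826^2 = 14638276 ≡ 8518 (mod 9537)
8792^98 = 8792^64 * 8792^32 * 8792^2 ≡ 8518 * 3826 * 1879 (mod 9537).
Accumulate the product:
8518 * 3826 = 32589868 ≡ 1939
1939 * 1879 = 3643381 ≡ 247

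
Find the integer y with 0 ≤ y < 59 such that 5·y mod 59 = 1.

59 = 11×5 + 4
5 = 1×4 + 1
4 = 4×1 + 0
gcd(5, 59) = 1, so the inverse exists.
Back-substitute for 1:
1 = 1×5 − 1×4
  = −1×59 + 12×5
So 5⁻¹ ≡ 12 (mod 59).

12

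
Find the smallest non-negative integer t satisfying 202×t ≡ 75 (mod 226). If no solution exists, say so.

no solution

gcd(202, 226) = 2, and 2 does not divide 75.
So the congruence has no solution.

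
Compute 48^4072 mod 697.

4072 in binary is 111111101000, i.e. 4072 = 2048 + 1024 + 512 + 256 + 128 + 64 + 32 + 8.
48^1 ≡ 48 (mod 697)
48^2 ≡ 48^2 = 2304 ≡ 213 (mod 697)
48^4 ≡ 213^2 = 45369 ≡ 64 (mod 697)
48^8 ≡ 64^2 = 4096 ≡ 611 (mod 697)
48^16 ≡ 611^2 = 373321 ≡ 426 (mod 697)
48^32 ≡ 426^2 = 181476 ≡ 256 (mod 697)
48^64 ≡ 256^2 = 65536 ≡ 18 (mod 697)
48^128 ≡ 18^2 = 324 (mod 697)
48^256 ≡ 324^2 = 104976 ≡ 426 (mod 697)
48^512 ≡ 426^2 = 181476 ≡ 256 (mod 697)
48^1024 ≡ 256^2 = 65536 ≡ 18 (mod 697)
48^2048 ≡ 18^2 = 324 (mod 697)
48^4072 = 48^2048 · 48^1024 · 48^512 · 48^256 · 48^128 · 48^64 · 48^32 · 48^8 ≡ 324 · 18 · 256 · 426 · 324 · 18 · 256 · 611 (mod 697).
Accumulate the product:
324 · 18 = 5832 ≡ 256
256 · 256 = 65536 ≡ 18
18 · 426 = 7668 ≡ 1
1 · 324 = 324
324 · 18 = 5832 ≡ 256
256 · 256 = 65536 ≡ 18
18 · 611 = 10998 ≡ 543

543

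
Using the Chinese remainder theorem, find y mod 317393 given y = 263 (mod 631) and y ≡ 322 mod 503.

631⁻¹ mod 503: 631×224 ≡ 1 (mod 503), so 631⁻¹ ≡ 224.
y = 263 + 631×((322 − 263)×224 mod 503) = 263 + 631×138 = 87341.
Check: 87341 mod 631 = 263, 87341 mod 503 = 322. ✓

87341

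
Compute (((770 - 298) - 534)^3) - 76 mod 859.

398

770 - 298 = 472
472 - 534 = -62 ≡ 797 (mod 859)
(797)^3 ≡ 474 (mod 859)
474 - 76 = 398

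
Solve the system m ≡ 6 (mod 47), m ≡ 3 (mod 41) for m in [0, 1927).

946

47⁻¹ mod 41: 47×7 ≡ 1 (mod 41), so 47⁻¹ ≡ 7.
m = 6 + 47×((3 − 6)×7 mod 41) = 6 + 47×20 = 946.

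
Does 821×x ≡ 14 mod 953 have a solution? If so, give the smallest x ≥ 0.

332

gcd(821, 953) = 1, so a unique solution mod 953 exists.
821⁻¹ ≡ 296 (mod 953).
x ≡ 296×14 ≡ 332 (mod 953).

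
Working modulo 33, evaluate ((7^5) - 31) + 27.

(7)^5 ≡ 10 (mod 33)
10 - 31 = -21 ≡ 12 (mod 33)
12 + 27 = 39 ≡ 6 (mod 33)

6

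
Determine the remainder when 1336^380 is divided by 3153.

380 in binary is 101111100, i.e. 380 = 256 + 64 + 32 + 16 + 8 + 4.
1336^1 ≡ 1336 (mod 3153)
1336^2 ≡ 1336^2 = 1784896 ≡ 298 (mod 3153)
1336^4 ≡ 298^2 = 88804 ≡ 520 (mod 3153)
1336^8 ≡ 520^2 = 270400 ≡ 2395 (mod 3153)
1336^16 ≡ 2395^2 = 5736025 ≡ 718 (mod 3153)
1336^32 ≡ 718^2 = 515524 ≡ 1585 (mod 3153)
1336^64 ≡ 1585^2 = 2512225 ≡ 2437 (mod 3153)
1336^128 ≡ 2437^2 = 5938969 ≡ 1870 (mod 3153)
1336^256 ≡ 1870^2 = 3496900 ≡ 223 (mod 3153)
1336^380 = 1336^256 × 1336^64 × 1336^32 × 1336^16 × 1336^8 × 1336^4 ≡ 223 × 2437 × 1585 × 718 × 2395 × 520 (mod 3153).
Accumulate the product:
223 × 2437 = 543451 ≡ 1135
1135 × 1585 = 1798975 ≡ 1765
1765 × 718 = 1267270 ≡ 2917
2917 × 2395 = 6986215 ≡ 2320
2320 × 520 = 1206400 ≡ 1954

1954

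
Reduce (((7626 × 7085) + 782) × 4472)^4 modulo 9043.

2746

7626 × 7085 = 54030210 ≡ 7328 (mod 9043)
7328 + 782 = 8110
8110 × 4472 = 36267920 ≡ 5490 (mod 9043)
(5490)^4 ≡ 2746 (mod 9043)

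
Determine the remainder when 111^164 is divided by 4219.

3881

Using repeated squaring:
164 in binary is 10100100, i.e. 164 = 128 + 32 + 4.
111^1 ≡ 111 (mod 4219)
111^2 ≡ 111^2 = 12321 ≡ 3883 (mod 4219)
111^4 ≡ 3883^2 = 15077689 ≡ 3202 (mod 4219)
111^8 ≡ 3202^2 = 10252804 ≡ 634 (mod 4219)
111^16 ≡ 634^2 = 401956 ≡ 1151 (mod 4219)
111^32 ≡ 1151^2 = 1324801 ≡ 35 (mod 4219)
111^64 ≡ 35^2 = 1225 (mod 4219)
111^128 ≡ 1225^2 = 1500625 ≡ 2880 (mod 4219)
111^164 = 111^128 × 111^32 × 111^4 ≡ 2880 × 35 × 3202 (mod 4219).
Accumulate the product:
2880 × 35 = 100800 ≡ 3763
3763 × 3202 = 12049126 ≡ 3881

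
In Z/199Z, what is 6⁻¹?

Apply the Euclidean algorithm and back-substitute:
199 = 33×6 + 1
6 = 6×1 + 0
gcd(6, 199) = 1, so the inverse exists.
Back-substitute for 1:
1 = 1×199 − 33×6
So 6⁻¹ ≡ −33 ≡ 166 (mod 199).

166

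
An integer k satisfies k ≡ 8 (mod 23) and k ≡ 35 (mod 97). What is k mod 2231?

1296

23⁻¹ mod 97: 23*38 ≡ 1 (mod 97), so 23⁻¹ ≡ 38.
k = 8 + 23*((35 − 8)*38 mod 97) = 8 + 23*56 = 1296.
Check: 1296 mod 23 = 8, 1296 mod 97 = 35. ✓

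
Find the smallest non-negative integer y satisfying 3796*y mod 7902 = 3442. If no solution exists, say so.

2068

gcd(3796, 7902) = 2, and 2 | 3442, so solutions exist.
Divide through by 2: 1898*y ≡ 1721 mod 3951.
1898⁻¹ ≡ 2600 (mod 3951).
y ≡ 2600*1721 ≡ 2068 (mod 3951).
The smallest non-negative solution is y = 2068.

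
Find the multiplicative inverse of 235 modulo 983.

640

Run the extended Euclidean algorithm:
983 = 4×235 + 43
235 = 5×43 + 20
43 = 2×20 + 3
20 = 6×3 + 2
3 = 1×2 + 1
2 = 2×1 + 0
gcd(235, 983) = 1, so the inverse exists.
Back-substitute for 1:
1 = 1×3 − 1×2
  = −1×20 + 7×3
  = 7×43 − 15×20
  = −15×235 + 82×43
  = 82×983 − 343×235
So 235⁻¹ ≡ −343 ≡ 640 (mod 983).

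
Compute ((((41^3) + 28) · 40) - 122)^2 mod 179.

46

(41)^3 ≡ 6 (mod 179)
6 + 28 = 34
34 · 40 = 1360 ≡ 107 (mod 179)
107 - 122 = -15 ≡ 164 (mod 179)
(164)^2 ≡ 46 (mod 179)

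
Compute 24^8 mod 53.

24^1 ≡ 24 (mod 53)
24^2 ≡ 24^2 = 576 ≡ 46 (mod 53)
24^4 ≡ 46^2 = 2116 ≡ 49 (mod 53)
24^8 ≡ 49^2 = 2401 ≡ 16 (mod 53)
So 24^8 ≡ 16 (mod 53).

16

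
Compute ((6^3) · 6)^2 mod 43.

36

(6)^3 ≡ 1 (mod 43)
1 · 6 = 6
(6)^2 ≡ 36 (mod 43)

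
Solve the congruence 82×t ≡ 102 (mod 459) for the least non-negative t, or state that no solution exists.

gcd(82, 459) = 1, so a unique solution mod 459 exists.
82⁻¹ ≡ 28 (mod 459).
t ≡ 28×102 ≡ 102 (mod 459).

102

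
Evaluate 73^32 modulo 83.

48

Using repeated squaring:
73^1 ≡ 73 (mod 83)
73^2 ≡ 73^2 = 5329 ≡ 17 (mod 83)
73^4 ≡ 17^2 = 289 ≡ 40 (mod 83)
73^8 ≡ 40^2 = 1600 ≡ 23 (mod 83)
73^16 ≡ 23^2 = 529 ≡ 31 (mod 83)
73^32 ≡ 31^2 = 961 ≡ 48 (mod 83)
So 73^32 ≡ 48 (mod 83).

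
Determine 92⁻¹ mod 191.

27

Apply the Euclidean algorithm and back-substitute:
191 = 2*92 + 7
92 = 13*7 + 1
7 = 7*1 + 0
gcd(92, 191) = 1, so the inverse exists.
Back-substitute for 1:
1 = 1*92 − 13*7
  = −13*191 + 27*92
So 92⁻¹ ≡ 27 (mod 191).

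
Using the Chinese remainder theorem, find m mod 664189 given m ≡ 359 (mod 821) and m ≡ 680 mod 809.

821⁻¹ mod 809: 821*472 ≡ 1 (mod 809), so 821⁻¹ ≡ 472.
m = 359 + 821*((680 − 359)*472 mod 809) = 359 + 821*229 = 188368.
Check: 188368 mod 821 = 359, 188368 mod 809 = 680. ✓

188368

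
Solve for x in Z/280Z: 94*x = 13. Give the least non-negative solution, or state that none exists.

gcd(94, 280) = 2, and 2 does not divide 13.
So the congruence has no solution.

no solution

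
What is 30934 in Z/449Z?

402

30934 = 68·449 + 402, so 30934 ≡ 402 (mod 449).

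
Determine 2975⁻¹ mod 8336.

5279

8336 = 2·2975 + 2386
2975 = 1·2386 + 589
2386 = 4·589 + 30
589 = 19·30 + 19
30 = 1·19 + 11
19 = 1·11 + 8
11 = 1·8 + 3
8 = 2·3 + 2
3 = 1·2 + 1
2 = 2·1 + 0
gcd(2975, 8336) = 1, so the inverse exists.
Bézout: 1 = 1091·8336 − 3057·2975.
So 2975⁻¹ ≡ −3057 ≡ 5279 (mod 8336).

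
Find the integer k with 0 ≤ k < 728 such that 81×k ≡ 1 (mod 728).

9

728 = 8×81 + 80
81 = 1×80 + 1
80 = 80×1 + 0
gcd(81, 728) = 1, so the inverse exists.
Bézout: 1 = −1×728 + 9×81.
So 81⁻¹ ≡ 9 (mod 728).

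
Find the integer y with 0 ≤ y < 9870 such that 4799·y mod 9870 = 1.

9870 = 2·4799 + 272
4799 = 17·272 + 175
272 = 1·175 + 97
175 = 1·97 + 78
97 = 1·78 + 19
78 = 4·19 + 2
19 = 9·2 + 1
2 = 2·1 + 0
gcd(4799, 9870) = 1, so the inverse exists.
Back-substitute for 1:
1 = 1·19 − 9·2
  = −9·78 + 37·19
  = 37·97 − 46·78
  = −46·175 + 83·97
  = 83·272 − 129·175
  = −129·4799 + 2276·272
  = 2276·9870 − 4681·4799
So 4799⁻¹ ≡ −4681 ≡ 5189 (mod 9870).

5189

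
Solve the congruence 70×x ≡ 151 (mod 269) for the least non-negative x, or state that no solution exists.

6

gcd(70, 269) = 1, so a unique solution mod 269 exists.
70⁻¹ ≡ 196 (mod 269).
x ≡ 196×151 ≡ 6 (mod 269).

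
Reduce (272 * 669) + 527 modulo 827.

555

272 * 669 = 181968 ≡ 28 (mod 827)
28 + 527 = 555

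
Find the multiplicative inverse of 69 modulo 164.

145

164 = 2·69 + 26
69 = 2·26 + 17
26 = 1·17 + 9
17 = 1·9 + 8
9 = 1·8 + 1
8 = 8·1 + 0
gcd(69, 164) = 1, so the inverse exists.
Back-substitute for 1:
1 = 1·9 − 1·8
  = −1·17 + 2·9
  = 2·26 − 3·17
  = −3·69 + 8·26
  = 8·164 − 19·69
So 69⁻¹ ≡ −19 ≡ 145 (mod 164).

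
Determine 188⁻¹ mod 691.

Apply the Euclidean algorithm and back-substitute:
691 = 3*188 + 127
188 = 1*127 + 61
127 = 2*61 + 5
61 = 12*5 + 1
5 = 5*1 + 0
gcd(188, 691) = 1, so the inverse exists.
Back-substitute for 1:
1 = 1*61 − 12*5
  = −12*127 + 25*61
  = 25*188 − 37*127
  = −37*691 + 136*188
So 188⁻¹ ≡ 136 (mod 691).

136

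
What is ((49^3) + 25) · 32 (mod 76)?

72

(49)^3 ≡ 1 (mod 76)
1 + 25 = 26
26 · 32 = 832 ≡ 72 (mod 76)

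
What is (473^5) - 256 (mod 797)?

726

(473)^5 ≡ 185 (mod 797)
185 - 256 = -71 ≡ 726 (mod 797)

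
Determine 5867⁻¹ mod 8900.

By the extended Euclidean algorithm:
8900 = 1×5867 + 3033
5867 = 1×3033 + 2834
3033 = 1×2834 + 199
2834 = 14×199 + 48
199 = 4×48 + 7
48 = 6×7 + 6
7 = 1×6 + 1
6 = 6×1 + 0
gcd(5867, 8900) = 1, so the inverse exists.
Back-substitute for 1:
1 = 1×7 − 1×6
  = −1×48 + 7×7
  = 7×199 − 29×48
  = −29×2834 + 413×199
  = 413×3033 − 442×2834
  = −442×5867 + 855×3033
  = 855×8900 − 1297×5867
So 5867⁻¹ ≡ −1297 ≡ 7603 (mod 8900).

7603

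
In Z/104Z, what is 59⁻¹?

104 = 1*59 + 45
59 = 1*45 + 14
45 = 3*14 + 3
14 = 4*3 + 2
3 = 1*2 + 1
2 = 2*1 + 0
gcd(59, 104) = 1, so the inverse exists.
Back-substitute for 1:
1 = 1*3 − 1*2
  = −1*14 + 5*3
  = 5*45 − 16*14
  = −16*59 + 21*45
  = 21*104 − 37*59
So 59⁻¹ ≡ −37 ≡ 67 (mod 104).

67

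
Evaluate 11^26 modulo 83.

69

By square-and-multiply:
26 in binary is 11010, i.e. 26 = 16 + 8 + 2.
11^1 ≡ 11 (mod 83)
11^2 ≡ 11^2 = 121 ≡ 38 (mod 83)
11^4 ≡ 38^2 = 1444 ≡ 33 (mod 83)
11^8 ≡ 33^2 = 1089 ≡ 10 (mod 83)
11^16 ≡ 10^2 = 100 ≡ 17 (mod 83)
11^26 = 11^16 · 11^8 · 11^2 ≡ 17 · 10 · 38 (mod 83).
Accumulate the product:
17 · 10 = 170 ≡ 4
4 · 38 = 152 ≡ 69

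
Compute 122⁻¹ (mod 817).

Run the extended Euclidean algorithm:
817 = 6*122 + 85
122 = 1*85 + 37
85 = 2*37 + 11
37 = 3*11 + 4
11 = 2*4 + 3
4 = 1*3 + 1
3 = 3*1 + 0
gcd(122, 817) = 1, so the inverse exists.
Bézout: 1 = −33*817 + 221*122.
So 122⁻¹ ≡ 221 (mod 817).

221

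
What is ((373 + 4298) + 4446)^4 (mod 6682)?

3311

373 + 4298 = 4671
4671 + 4446 = 9117 ≡ 2435 (mod 6682)
(2435)^4 ≡ 3311 (mod 6682)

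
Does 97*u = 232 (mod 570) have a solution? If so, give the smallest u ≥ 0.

496

gcd(97, 570) = 1, so a unique solution mod 570 exists.
97⁻¹ ≡ 523 (mod 570).
u ≡ 523*232 ≡ 496 (mod 570).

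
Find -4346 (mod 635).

99

-4346 = -7*635 + 99, so -4346 ≡ 99 (mod 635).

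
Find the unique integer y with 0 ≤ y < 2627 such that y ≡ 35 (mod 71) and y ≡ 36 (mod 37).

71⁻¹ mod 37: 71*12 ≡ 1 (mod 37), so 71⁻¹ ≡ 12.
y = 35 + 71*((36 − 35)*12 mod 37) = 35 + 71*12 = 887.

887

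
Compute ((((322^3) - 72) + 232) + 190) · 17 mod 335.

(322)^3 ≡ 148 (mod 335)
148 - 72 = 76
76 + 232 = 308
308 + 190 = 498 ≡ 163 (mod 335)
163 · 17 = 2771 ≡ 91 (mod 335)

91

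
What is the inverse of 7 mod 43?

Run the extended Euclidean algorithm:
43 = 6×7 + 1
7 = 7×1 + 0
gcd(7, 43) = 1, so the inverse exists.
Back-substitute for 1:
1 = 1×43 − 6×7
So 7⁻¹ ≡ −6 ≡ 37 (mod 43).

37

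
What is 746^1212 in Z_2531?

Compute successive squares:
1212 in binary is 10010111100, i.e. 1212 = 1024 + 128 + 32 + 16 + 8 + 4.
746^1 ≡ 746 (mod 2531)
746^2 ≡ 746^2 = 556516 ≡ 2227 (mod 2531)
746^4 ≡ 2227^2 = 4959529 ≡ 1300 (mod 2531)
746^8 ≡ 1300^2 = 1690000 ≡ 1823 (mod 2531)
746^16 ≡ 1823^2 = 3323329 ≡ 126 (mod 2531)
746^32 ≡ 126^2 = 15876 ≡ 690 (mod 2531)
746^64 ≡ 690^2 = 476100 ≡ 272 (mod 2531)
746^128 ≡ 272^2 = 73984 ≡ 585 (mod 2531)
746^256 ≡ 585^2 = 342225 ≡ 540 (mod 2531)
746^512 ≡ 540^2 = 291600 ≡ 535 (mod 2531)
746^1024 ≡ 535^2 = 286225 ≡ 222 (mod 2531)
746^1212 = 746^1024 · 746^128 · 746^32 · 746^16 · 746^8 · 746^4 ≡ 222 · 585 · 690 · 126 · 1823 · 1300 (mod 2531).
Accumulate the product:
222 · 585 = 129870 ≡ 789
789 · 690 = 544410 ≡ 245
245 · 126 = 30870 ≡ 498
498 · 1823 = 907854 ≡ 1756
1756 · 1300 = 2282800 ≡ 2369

2369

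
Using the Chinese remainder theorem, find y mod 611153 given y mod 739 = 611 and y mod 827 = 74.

739⁻¹ mod 827: 739×780 ≡ 1 (mod 827), so 739⁻¹ ≡ 780.
y = 611 + 739×((74 − 611)×780 mod 827) = 611 + 739×429 = 317642.
Check: 317642 mod 739 = 611, 317642 mod 827 = 74. ✓

317642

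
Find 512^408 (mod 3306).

408 in binary is 110011000, i.e. 408 = 256 + 128 + 16 + 8.
512^1 ≡ 512 (mod 3306)
512^2 ≡ 512^2 = 262144 ≡ 970 (mod 3306)
512^4 ≡ 970^2 = 940900 ≡ 1996 (mod 3306)
512^8 ≡ 1996^2 = 3984016 ≡ 286 (mod 3306)
512^16 ≡ 286^2 = 81796 ≡ 2452 (mod 3306)
512^32 ≡ 2452^2 = 6012304 ≡ 1996 (mod 3306)
512^64 ≡ 1996^2 = 3984016 ≡ 286 (mod 3306)
512^128 ≡ 286^2 = 81796 ≡ 2452 (mod 3306)
512^256 ≡ 2452^2 = 6012304 ≡ 1996 (mod 3306)
512^408 = 512^256 × 512^128 × 512^16 × 512^8 ≡ 1996 × 2452 × 2452 × 286 (mod 3306).
Accumulate the product:
1996 × 2452 = 4894192 ≡ 1312
1312 × 2452 = 3217024 ≡ 286
286 × 286 = 81796 ≡ 2452

2452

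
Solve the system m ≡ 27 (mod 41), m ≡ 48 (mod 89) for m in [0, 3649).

41⁻¹ mod 89: 41·76 ≡ 1 (mod 89), so 41⁻¹ ≡ 76.
m = 27 + 41·((48 − 27)·76 mod 89) = 27 + 41·83 = 3430.

3430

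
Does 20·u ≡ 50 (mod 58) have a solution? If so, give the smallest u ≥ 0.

17

gcd(20, 58) = 2, and 2 | 50, so solutions exist.
Divide through by 2: 10·u ≡ 25 mod 29.
10⁻¹ ≡ 3 (mod 29).
u ≡ 3·25 ≡ 17 (mod 29).
The smallest non-negative solution is u = 17.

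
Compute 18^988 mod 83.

18^1 ≡ 18 (mod 83)
18^2 ≡ 18^2 = 324 ≡ 75 (mod 83)
18^4 ≡ 75^2 = 5625 ≡ 64 (mod 83)
18^8 ≡ 64^2 = 4096 ≡ 29 (mod 83)
18^16 ≡ 29^2 = 841 ≡ 11 (mod 83)
18^32 ≡ 11^2 = 121 ≡ 38 (mod 83)
18^64 ≡ 38^2 = 1444 ≡ 33 (mod 83)
18^128 ≡ 33^2 = 1089 ≡ 10 (mod 83)
18^256 ≡ 10^2 = 100 ≡ 17 (mod 83)
18^512 ≡ 17^2 = 289 ≡ 40 (mod 83)
18^988 = 18^512 * 18^256 * 18^128 * 18^64 * 18^16 * 18^8 * 18^4 ≡ 40 * 17 * 10 * 33 * 11 * 29 * 64 (mod 83).
Accumulate the product:
40 * 17 = 680 ≡ 16
16 * 10 = 160 ≡ 77
77 * 33 = 2541 ≡ 51
51 * 11 = 561 ≡ 63
63 * 29 = 1827 ≡ 1
1 * 64 = 64

64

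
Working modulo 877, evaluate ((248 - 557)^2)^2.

266

248 - 557 = -309 ≡ 568 (mod 877)
(568)^2 ≡ 765 (mod 877)
(765)^2 ≡ 266 (mod 877)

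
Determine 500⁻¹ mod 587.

560

Apply the Euclidean algorithm and back-substitute:
587 = 1·500 + 87
500 = 5·87 + 65
87 = 1·65 + 22
65 = 2·22 + 21
22 = 1·21 + 1
21 = 21·1 + 0
gcd(500, 587) = 1, so the inverse exists.
Back-substitute for 1:
1 = 1·22 − 1·21
  = −1·65 + 3·22
  = 3·87 − 4·65
  = −4·500 + 23·87
  = 23·587 − 27·500
So 500⁻¹ ≡ −27 ≡ 560 (mod 587).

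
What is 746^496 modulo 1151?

Compute successive squares:
496 in binary is 111110000, i.e. 496 = 256 + 128 + 64 + 32 + 16.
746^1 ≡ 746 (mod 1151)
746^2 ≡ 746^2 = 556516 ≡ 583 (mod 1151)
746^4 ≡ 583^2 = 339889 ≡ 344 (mod 1151)
746^8 ≡ 344^2 = 118336 ≡ 934 (mod 1151)
746^16 ≡ 934^2 = 872356 ≡ 1049 (mod 1151)
746^32 ≡ 1049^2 = 1100401 ≡ 45 (mod 1151)
746^64 ≡ 45^2 = 2025 ≡ 874 (mod 1151)
746^128 ≡ 874^2 = 763876 ≡ 763 (mod 1151)
746^256 ≡ 763^2 = 582169 ≡ 914 (mod 1151)
746^496 = 746^256 × 746^128 × 746^64 × 746^32 × 746^16 ≡ 914 × 763 × 874 × 45 × 1049 (mod 1151).
Accumulate the product:
914 × 763 = 697382 ≡ 1027
1027 × 874 = 897598 ≡ 969
969 × 45 = 43605 ≡ 1018
1018 × 1049 = 1067882 ≡ 905

905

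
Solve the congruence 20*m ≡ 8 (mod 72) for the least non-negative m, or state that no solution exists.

gcd(20, 72) = 4, and 4 | 8, so solutions exist.
Divide through by 4: 5*m ≡ 2 mod 18.
5⁻¹ ≡ 11 (mod 18).
m ≡ 11*2 ≡ 4 (mod 18).
The smallest non-negative solution is m = 4.

4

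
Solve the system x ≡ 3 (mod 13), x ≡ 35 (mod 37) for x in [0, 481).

146

13⁻¹ mod 37: 13·20 ≡ 1 (mod 37), so 13⁻¹ ≡ 20.
x = 3 + 13·((35 − 3)·20 mod 37) = 3 + 13·11 = 146.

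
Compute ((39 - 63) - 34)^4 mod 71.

39 - 63 = -24 ≡ 47 (mod 71)
47 - 34 = 13
(13)^4 ≡ 19 (mod 71)

19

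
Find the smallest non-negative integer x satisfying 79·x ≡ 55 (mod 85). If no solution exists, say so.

5

gcd(79, 85) = 1, so a unique solution mod 85 exists.
79⁻¹ ≡ 14 (mod 85).
x ≡ 14·55 ≡ 5 (mod 85).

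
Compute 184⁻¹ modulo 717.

717 = 3*184 + 165
184 = 1*165 + 19
165 = 8*19 + 13
19 = 1*13 + 6
13 = 2*6 + 1
6 = 6*1 + 0
gcd(184, 717) = 1, so the inverse exists.
Back-substitute for 1:
1 = 1*13 − 2*6
  = −2*19 + 3*13
  = 3*165 − 26*19
  = −26*184 + 29*165
  = 29*717 − 113*184
So 184⁻¹ ≡ −113 ≡ 604 (mod 717).

604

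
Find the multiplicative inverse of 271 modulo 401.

219

401 = 1×271 + 130
271 = 2×130 + 11
130 = 11×11 + 9
11 = 1×9 + 2
9 = 4×2 + 1
2 = 2×1 + 0
gcd(271, 401) = 1, so the inverse exists.
Bézout: 1 = 123×401 − 182×271.
So 271⁻¹ ≡ −182 ≡ 219 (mod 401).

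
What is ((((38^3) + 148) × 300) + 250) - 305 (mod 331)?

299

(38)^3 ≡ 257 (mod 331)
257 + 148 = 405 ≡ 74 (mod 331)
74 × 300 = 22200 ≡ 23 (mod 331)
23 + 250 = 273
273 - 305 = -32 ≡ 299 (mod 331)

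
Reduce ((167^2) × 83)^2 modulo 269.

(167)^2 ≡ 182 (mod 269)
182 × 83 = 15106 ≡ 42 (mod 269)
(42)^2 ≡ 150 (mod 269)

150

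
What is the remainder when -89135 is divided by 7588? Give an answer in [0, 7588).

1921

-89135 = -12×7588 + 1921, so -89135 ≡ 1921 (mod 7588).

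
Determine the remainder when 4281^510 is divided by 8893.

3368

Compute successive squares:
4281^1 ≡ 4281 (mod 8893)
4281^2 ≡ 4281^2 = 18326961 ≡ 7381 (mod 8893)
4281^4 ≡ 7381^2 = 54479161 ≡ 643 (mod 8893)
4281^8 ≡ 643^2 = 413449 ≡ 4371 (mod 8893)
4281^16 ≡ 4371^2 = 19105641 ≡ 3477 (mod 8893)
4281^32 ≡ 3477^2 = 12089529 ≡ 3942 (mod 8893)
4281^64 ≡ 3942^2 = 15539364 ≡ 3293 (mod 8893)
4281^128 ≡ 3293^2 = 10843849 ≡ 3282 (mod 8893)
4281^256 ≡ 3282^2 = 10771524 ≡ 2101 (mod 8893)
4281^510 = 4281^256 × 4281^128 × 4281^64 × 4281^32 × 4281^16 × 4281^8 × 4281^4 × 4281^2 ≡ 2101 × 3282 × 3293 × 3942 × 3477 × 4371 × 643 × 7381 (mod 8893).
Accumulate the product:
2101 × 3282 = 6895482 ≡ 3407
3407 × 3293 = 11219251 ≡ 5178
5178 × 3942 = 20411676 ≡ 2241
2241 × 3477 = 7791957 ≡ 1689
1689 × 4371 = 7382619 ≡ 1429
1429 × 643 = 918847 ≡ 2868
2868 × 7381 = 21168708 ≡ 3368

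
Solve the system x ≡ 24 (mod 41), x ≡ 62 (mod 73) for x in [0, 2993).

2033

41⁻¹ mod 73: 41*57 ≡ 1 (mod 73), so 41⁻¹ ≡ 57.
x = 24 + 41*((62 − 24)*57 mod 73) = 24 + 41*49 = 2033.
Check: 2033 mod 41 = 24, 2033 mod 73 = 62. ✓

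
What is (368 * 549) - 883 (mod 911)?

368 * 549 = 202032 ≡ 701 (mod 911)
701 - 883 = -182 ≡ 729 (mod 911)

729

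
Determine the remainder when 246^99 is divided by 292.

192

99 in binary is 1100011, i.e. 99 = 64 + 32 + 2 + 1.
246^1 ≡ 246 (mod 292)
246^2 ≡ 246^2 = 60516 ≡ 72 (mod 292)
246^4 ≡ 72^2 = 5184 ≡ 220 (mod 292)
246^8 ≡ 220^2 = 48400 ≡ 220 (mod 292)
246^16 ≡ 220^2 = 48400 ≡ 220 (mod 292)
246^32 ≡ 220^2 = 48400 ≡ 220 (mod 292)
246^64 ≡ 220^2 = 48400 ≡ 220 (mod 292)
246^99 = 246^64 * 246^32 * 246^2 * 246^1 ≡ 220 * 220 * 72 * 246 (mod 292).
Accumulate the product:
220 * 220 = 48400 ≡ 220
220 * 72 = 15840 ≡ 72
72 * 246 = 17712 ≡ 192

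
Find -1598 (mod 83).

62

-1598 = -20·83 + 62, so -1598 ≡ 62 (mod 83).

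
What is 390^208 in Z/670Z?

170

208 in binary is 11010000, i.e. 208 = 128 + 64 + 16.
390^1 ≡ 390 (mod 670)
390^2 ≡ 390^2 = 152100 ≡ 10 (mod 670)
390^4 ≡ 10^2 = 100 (mod 670)
390^8 ≡ 100^2 = 10000 ≡ 620 (mod 670)
390^16 ≡ 620^2 = 384400 ≡ 490 (mod 670)
390^32 ≡ 490^2 = 240100 ≡ 240 (mod 670)
390^64 ≡ 240^2 = 57600 ≡ 650 (mod 670)
390^128 ≡ 650^2 = 422500 ≡ 400 (mod 670)
390^208 = 390^128 * 390^64 * 390^16 ≡ 400 * 650 * 490 (mod 670).
Accumulate the product:
400 * 650 = 260000 ≡ 40
40 * 490 = 19600 ≡ 170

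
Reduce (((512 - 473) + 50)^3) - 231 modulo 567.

524

512 - 473 = 39
39 + 50 = 89
(89)^3 ≡ 188 (mod 567)
188 - 231 = -43 ≡ 524 (mod 567)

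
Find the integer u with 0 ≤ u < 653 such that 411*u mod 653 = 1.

483

653 = 1×411 + 242
411 = 1×242 + 169
242 = 1×169 + 73
169 = 2×73 + 23
73 = 3×23 + 4
23 = 5×4 + 3
4 = 1×3 + 1
3 = 3×1 + 0
gcd(411, 653) = 1, so the inverse exists.
Bézout: 1 = 107×653 − 170×411.
So 411⁻¹ ≡ −170 ≡ 483 (mod 653).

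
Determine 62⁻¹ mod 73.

Apply the Euclidean algorithm and back-substitute:
73 = 1×62 + 11
62 = 5×11 + 7
11 = 1×7 + 4
7 = 1×4 + 3
4 = 1×3 + 1
3 = 3×1 + 0
gcd(62, 73) = 1, so the inverse exists.
Bézout: 1 = 17×73 − 20×62.
So 62⁻¹ ≡ −20 ≡ 53 (mod 73).

53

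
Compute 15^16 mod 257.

256

By square-and-multiply:
15^1 ≡ 15 (mod 257)
15^2 ≡ 15^2 = 225 (mod 257)
15^4 ≡ 225^2 = 50625 ≡ 253 (mod 257)
15^8 ≡ 253^2 = 64009 ≡ 16 (mod 257)
15^16 ≡ 16^2 = 256 (mod 257)
So 15^16 ≡ 256 (mod 257).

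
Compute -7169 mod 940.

-7169 = -8·940 + 351, so -7169 ≡ 351 (mod 940).

351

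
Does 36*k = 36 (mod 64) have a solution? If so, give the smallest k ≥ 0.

gcd(36, 64) = 4, and 4 | 36, so solutions exist.
Divide through by 4: 9*k ≡ 9 mod 16.
9⁻¹ ≡ 9 (mod 16).
k ≡ 9*9 ≡ 1 (mod 16).
The smallest non-negative solution is k = 1.

1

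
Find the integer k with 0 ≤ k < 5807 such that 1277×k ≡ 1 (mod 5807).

5375

Run the extended Euclidean algorithm:
5807 = 4*1277 + 699
1277 = 1*699 + 578
699 = 1*578 + 121
578 = 4*121 + 94
121 = 1*94 + 27
94 = 3*27 + 13
27 = 2*13 + 1
13 = 13*1 + 0
gcd(1277, 5807) = 1, so the inverse exists.
Back-substitute for 1:
1 = 1*27 − 2*13
  = −2*94 + 7*27
  = 7*121 − 9*94
  = −9*578 + 43*121
  = 43*699 − 52*578
  = −52*1277 + 95*699
  = 95*5807 − 432*1277
So 1277⁻¹ ≡ −432 ≡ 5375 (mod 5807).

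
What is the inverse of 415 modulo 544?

544 = 1·415 + 129
415 = 3·129 + 28
129 = 4·28 + 17
28 = 1·17 + 11
17 = 1·11 + 6
11 = 1·6 + 5
6 = 1·5 + 1
5 = 5·1 + 0
gcd(415, 544) = 1, so the inverse exists.
Back-substitute for 1:
1 = 1·6 − 1·5
  = −1·11 + 2·6
  = 2·17 − 3·11
  = −3·28 + 5·17
  = 5·129 − 23·28
  = −23·415 + 74·129
  = 74·544 − 97·415
So 415⁻¹ ≡ −97 ≡ 447 (mod 544).

447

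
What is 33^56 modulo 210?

33^1 ≡ 33 (mod 210)
33^2 ≡ 33^2 = 1089 ≡ 39 (mod 210)
33^4 ≡ 39^2 = 1521 ≡ 51 (mod 210)
33^8 ≡ 51^2 = 2601 ≡ 81 (mod 210)
33^16 ≡ 81^2 = 6561 ≡ 51 (mod 210)
33^32 ≡ 51^2 = 2601 ≡ 81 (mod 210)
33^56 = 33^32 * 33^16 * 33^8 ≡ 81 * 51 * 81 (mod 210).
Accumulate the product:
81 * 51 = 4131 ≡ 141
141 * 81 = 11421 ≡ 81

81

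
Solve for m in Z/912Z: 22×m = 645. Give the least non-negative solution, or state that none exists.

no solution

gcd(22, 912) = 2, and 2 does not divide 645.
So the congruence has no solution.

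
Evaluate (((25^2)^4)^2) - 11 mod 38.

36

(25)^2 ≡ 17 (mod 38)
(17)^4 ≡ 35 (mod 38)
(35)^2 ≡ 9 (mod 38)
9 - 11 = -2 ≡ 36 (mod 38)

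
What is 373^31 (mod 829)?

Compute successive squares:
31 in binary is 11111, i.e. 31 = 16 + 8 + 4 + 2 + 1.
373^1 ≡ 373 (mod 829)
373^2 ≡ 373^2 = 139129 ≡ 686 (mod 829)
373^4 ≡ 686^2 = 470596 ≡ 553 (mod 829)
373^8 ≡ 553^2 = 305809 ≡ 737 (mod 829)
373^16 ≡ 737^2 = 543169 ≡ 174 (mod 829)
373^31 = 373^16 * 373^8 * 373^4 * 373^2 * 373^1 ≡ 174 * 737 * 553 * 686 * 373 (mod 829).
Accumulate the product:
174 * 737 = 128238 ≡ 572
572 * 553 = 316316 ≡ 467
467 * 686 = 320362 ≡ 368
368 * 373 = 137264 ≡ 479

479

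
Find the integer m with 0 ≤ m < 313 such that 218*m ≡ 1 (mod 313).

313 = 1×218 + 95
218 = 2×95 + 28
95 = 3×28 + 11
28 = 2×11 + 6
11 = 1×6 + 5
6 = 1×5 + 1
5 = 5×1 + 0
gcd(218, 313) = 1, so the inverse exists.
Bézout: 1 = −39×313 + 56×218.
So 218⁻¹ ≡ 56 (mod 313).

56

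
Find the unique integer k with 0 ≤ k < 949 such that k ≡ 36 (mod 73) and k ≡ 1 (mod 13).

547

73⁻¹ mod 13: 73·5 ≡ 1 (mod 13), so 73⁻¹ ≡ 5.
k = 36 + 73·((1 − 36)·5 mod 13) = 36 + 73·7 = 547.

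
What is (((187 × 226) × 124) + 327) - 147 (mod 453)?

364

187 × 226 = 42262 ≡ 133 (mod 453)
133 × 124 = 16492 ≡ 184 (mod 453)
184 + 327 = 511 ≡ 58 (mod 453)
58 - 147 = -89 ≡ 364 (mod 453)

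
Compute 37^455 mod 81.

Using repeated squaring:
455 in binary is 111000111, i.e. 455 = 256 + 128 + 64 + 4 + 2 + 1.
37^1 ≡ 37 (mod 81)
37^2 ≡ 37^2 = 1369 ≡ 73 (mod 81)
37^4 ≡ 73^2 = 5329 ≡ 64 (mod 81)
37^8 ≡ 64^2 = 4096 ≡ 46 (mod 81)
37^16 ≡ 46^2 = 2116 ≡ 10 (mod 81)
37^32 ≡ 10^2 = 100 ≡ 19 (mod 81)
37^64 ≡ 19^2 = 361 ≡ 37 (mod 81)
37^128 ≡ 37^2 = 1369 ≡ 73 (mod 81)
37^256 ≡ 73^2 = 5329 ≡ 64 (mod 81)
37^455 = 37^256 * 37^128 * 37^64 * 37^4 * 37^2 * 37^1 ≡ 64 * 73 * 37 * 64 * 73 * 37 (mod 81).
Accumulate the product:
64 * 73 = 4672 ≡ 55
55 * 37 = 2035 ≡ 10
10 * 64 = 640 ≡ 73
73 * 73 = 5329 ≡ 64
64 * 37 = 2368 ≡ 19

19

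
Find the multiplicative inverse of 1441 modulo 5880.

2281

5880 = 4·1441 + 116
1441 = 12·116 + 49
116 = 2·49 + 18
49 = 2·18 + 13
18 = 1·13 + 5
13 = 2·5 + 3
5 = 1·3 + 2
3 = 1·2 + 1
2 = 2·1 + 0
gcd(1441, 5880) = 1, so the inverse exists.
Back-substitute for 1:
1 = 1·3 − 1·2
  = −1·5 + 2·3
  = 2·13 − 5·5
  = −5·18 + 7·13
  = 7·49 − 19·18
  = −19·116 + 45·49
  = 45·1441 − 559·116
  = −559·5880 + 2281·1441
So 1441⁻¹ ≡ 2281 (mod 5880).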